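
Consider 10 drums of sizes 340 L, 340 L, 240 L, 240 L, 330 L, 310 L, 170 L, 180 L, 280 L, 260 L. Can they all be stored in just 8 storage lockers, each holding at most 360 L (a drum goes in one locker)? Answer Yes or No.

No

Total = 2690 L; ⌈2690/360⌉ = 8.
The bound of 8 does not rule out 8, but exhaustive search shows no assignment into 8 storage lockers of capacity 360 L exists — the minimum is 9.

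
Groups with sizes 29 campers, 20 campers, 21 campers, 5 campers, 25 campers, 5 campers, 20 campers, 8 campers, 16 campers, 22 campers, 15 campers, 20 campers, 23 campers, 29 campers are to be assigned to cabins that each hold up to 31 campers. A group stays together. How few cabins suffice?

Total = 29 + 29 + 25 + 23 + 22 + 21 + 20 + 20 + 20 + 16 + 15 + 8 + 5 + 5 = 258 campers.
Lower bound: ⌈258/31⌉ = 9 cabins.
Also, 10 groups each exceed 31/2 campers, and no two of those can share a cabin, so at least 10 cabins are needed.
A packing using 10 cabins:
  cabin 1: 29 = 29
  cabin 2: 29 = 29
  cabin 3: 25 + 5 = 30
  cabin 4: 23 + 8 = 31
  cabin 5: 22 + 5 = 27
  cabin 6: 21 = 21
  cabin 7: 20 = 20
  cabin 8: 20 = 20
  cabin 9: 20 = 20
  cabin 10: 16 + 15 = 31
This matches the lower bound, so 10 is optimal.

10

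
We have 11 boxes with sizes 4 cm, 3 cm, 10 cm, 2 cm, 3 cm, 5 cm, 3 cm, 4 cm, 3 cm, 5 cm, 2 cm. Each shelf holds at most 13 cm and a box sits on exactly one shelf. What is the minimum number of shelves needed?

4

Total = 10 + 5 + 5 + 4 + 4 + 3 + 3 + 3 + 3 + 2 + 2 = 44 cm.
Lower bound: ⌈44/13⌉ = 4 shelves.
A packing using 4 shelves:
  shelf 1: 10 + 3 = 13
  shelf 2: 5 + 5 + 3 = 13
  shelf 3: 4 + 4 + 3 + 2 = 13
  shelf 4: 3 + 2 = 5
This matches the lower bound, so 4 is optimal.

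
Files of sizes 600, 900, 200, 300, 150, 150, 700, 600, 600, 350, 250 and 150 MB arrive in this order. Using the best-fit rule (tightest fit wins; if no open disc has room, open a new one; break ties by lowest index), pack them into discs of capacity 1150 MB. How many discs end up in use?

5

  600 → disc 1 (new)  [load 600/1150]
  900 → disc 2 (new)  [load 900/1150]
  200 → disc 2  [load 1100/1150]
  300 → disc 1  [load 900/1150]
  150 → disc 1  [load 1050/1150]
  150 → disc 3 (new)  [load 150/1150]
  700 → disc 3  [load 850/1150]
  600 → disc 4 (new)  [load 600/1150]
  600 → disc 5 (new)  [load 600/1150]
  350 → disc 4  [load 950/1150]
  250 → disc 3  [load 1100/1150]
  150 → disc 4  [load 1100/1150]
5 discs opened.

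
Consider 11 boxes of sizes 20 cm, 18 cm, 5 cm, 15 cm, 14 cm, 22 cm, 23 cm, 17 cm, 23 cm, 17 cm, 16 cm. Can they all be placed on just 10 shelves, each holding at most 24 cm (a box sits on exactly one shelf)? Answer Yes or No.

Yes

A valid assignment using 10 shelves:
  shelf 1: 23 = 23
  shelf 2: 23 = 23
  shelf 3: 22 = 22
  shelf 4: 20 = 20
  shelf 5: 18 + 5 = 23
  shelf 6: 17 = 17
  shelf 7: 17 = 17
  shelf 8: 16 = 16
  shelf 9: 15 = 15
  shelf 10: 14 = 14
Every load is within 24 cm, so 10 shelves suffice.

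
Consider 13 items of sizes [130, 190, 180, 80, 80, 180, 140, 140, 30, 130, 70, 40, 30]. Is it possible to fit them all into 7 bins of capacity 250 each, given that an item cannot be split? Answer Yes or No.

Yes

A valid assignment using 7 bins:
  bin 1: 190 + 40 = 230
  bin 2: 180 + 70 = 250
  bin 3: 180 + 30 + 30 = 240
  bin 4: 140 + 80 = 220
  bin 5: 140 + 80 = 220
  bin 6: 130 = 130
  bin 7: 130 = 130
Every load is within 250, so 7 bins suffice.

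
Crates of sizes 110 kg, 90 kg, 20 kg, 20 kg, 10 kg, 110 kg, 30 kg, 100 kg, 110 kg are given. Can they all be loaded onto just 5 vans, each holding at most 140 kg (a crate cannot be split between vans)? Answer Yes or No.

Yes

A valid assignment using 5 vans:
  van 1: 110 + 30 = 140
  van 2: 110 + 20 + 10 = 140
  van 3: 110 + 20 = 130
  van 4: 100 = 100
  van 5: 90 = 90
Every load is within 140 kg, so 5 vans suffice.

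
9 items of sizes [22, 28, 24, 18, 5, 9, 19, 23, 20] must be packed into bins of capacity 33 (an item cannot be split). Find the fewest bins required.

Total = 28 + 24 + 23 + 22 + 20 + 19 + 18 + 9 + 5 = 168.
Lower bound: ⌈168/33⌉ = 6 bins.
Also, 7 items each exceed 33/2, and no two of those can share a bin, so at least 7 bins are needed.
A packing using 7 bins:
  bin 1: 28 + 5 = 33
  bin 2: 24 + 9 = 33
  bin 3: 23 = 23
  bin 4: 22 = 22
  bin 5: 20 = 20
  bin 6: 19 = 19
  bin 7: 18 = 18
This matches the lower bound, so 7 is optimal.

7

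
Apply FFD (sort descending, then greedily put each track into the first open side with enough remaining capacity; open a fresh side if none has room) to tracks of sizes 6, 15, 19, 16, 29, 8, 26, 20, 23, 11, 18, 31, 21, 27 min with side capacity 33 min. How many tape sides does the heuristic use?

10

Sorted descending: 31, 29, 27, 26, 23, 21, 20, 19, 18, 16, 15, 11, 8, 6.
  31 → side 1 (new)  [load 31/33]
  29 → side 2 (new)  [load 29/33]
  27 → side 3 (new)  [load 27/33]
  26 → side 4 (new)  [load 26/33]
  23 → side 5 (new)  [load 23/33]
  21 → side 6 (new)  [load 21/33]
  20 → side 7 (new)  [load 20/33]
  19 → side 8 (new)  [load 19/33]
  18 → side 9 (new)  [load 18/33]
  16 → side 10 (new)  [load 16/33]
  15 → side 9  [load 33/33]
  11 → side 6  [load 32/33]
  8 → side 5  [load 31/33]
  6 → side 3  [load 33/33]
10 tape sides opened.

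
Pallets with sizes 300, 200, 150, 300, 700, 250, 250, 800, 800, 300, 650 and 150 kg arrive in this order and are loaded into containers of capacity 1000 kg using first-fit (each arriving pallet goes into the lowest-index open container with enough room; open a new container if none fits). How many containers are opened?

  300 → container 1 (new)  [load 300/1000]
  200 → container 1  [load 500/1000]
  150 → container 1  [load 650/1000]
  300 → container 1  [load 950/1000]
  700 → container 2 (new)  [load 700/1000]
  250 → container 2  [load 950/1000]
  250 → container 3 (new)  [load 250/1000]
  800 → container 4 (new)  [load 800/1000]
  800 → container 5 (new)  [load 800/1000]
  300 → container 3  [load 550/1000]
  650 → container 6 (new)  [load 650/1000]
  150 → container 3  [load 700/1000]
6 containers opened.

6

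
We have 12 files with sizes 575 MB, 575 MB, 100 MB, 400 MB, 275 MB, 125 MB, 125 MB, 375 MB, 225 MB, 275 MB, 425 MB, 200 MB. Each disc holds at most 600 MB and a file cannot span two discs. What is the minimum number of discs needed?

7

Total = 575 + 575 + 425 + 400 + 375 + 275 + 275 + 225 + 200 + 125 + 125 + 100 = 3675 MB.
Lower bound: ⌈3675/600⌉ = 7 discs.
A packing using 7 discs:
  disc 1: 575 = 575
  disc 2: 575 = 575
  disc 3: 425 + 125 = 550
  disc 4: 400 + 200 = 600
  disc 5: 375 + 225 = 600
  disc 6: 275 + 275 = 550
  disc 7: 125 + 100 = 225
This matches the lower bound, so 7 is optimal.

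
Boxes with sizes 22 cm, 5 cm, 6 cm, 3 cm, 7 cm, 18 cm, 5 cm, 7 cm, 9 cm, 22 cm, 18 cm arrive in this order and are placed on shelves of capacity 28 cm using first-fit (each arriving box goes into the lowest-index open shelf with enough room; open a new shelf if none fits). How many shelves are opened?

  22 → shelf 1 (new)  [load 22/28]
  5 → shelf 1  [load 27/28]
  6 → shelf 2 (new)  [load 6/28]
  3 → shelf 2  [load 9/28]
  7 → shelf 2  [load 16/28]
  18 → shelf 3 (new)  [load 18/28]
  5 → shelf 2  [load 21/28]
  7 → shelf 2  [load 28/28]
  9 → shelf 3  [load 27/28]
  22 → shelf 4 (new)  [load 22/28]
  18 → shelf 5 (new)  [load 18/28]
5 shelves opened.

5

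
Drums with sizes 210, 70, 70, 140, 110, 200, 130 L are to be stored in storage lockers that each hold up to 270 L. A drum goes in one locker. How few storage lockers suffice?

Total = 210 + 200 + 140 + 130 + 110 + 70 + 70 = 930 L.
Lower bound: ⌈930/270⌉ = 4 storage lockers.
A packing using 4 storage lockers:
  locker 1: 210 = 210
  locker 2: 200 + 70 = 270
  locker 3: 140 + 130 = 270
  locker 4: 110 + 70 = 180
This matches the lower bound, so 4 is optimal.

4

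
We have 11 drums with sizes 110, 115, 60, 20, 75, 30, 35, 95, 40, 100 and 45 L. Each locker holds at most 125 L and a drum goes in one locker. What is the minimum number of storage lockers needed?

Total = 115 + 110 + 100 + 95 + 75 + 60 + 45 + 40 + 35 + 30 + 20 = 725 L.
Lower bound: ⌈725/125⌉ = 6 storage lockers.
A packing using 7 storage lockers:
  locker 1: 115 = 115
  locker 2: 110 = 110
  locker 3: 100 + 20 = 120
  locker 4: 95 + 30 = 125
  locker 5: 75 + 45 = 120
  locker 6: 60 + 40 = 100
  locker 7: 35 = 35
No arrangement into 6 storage lockers stays within capacity, so 7 is optimal.

7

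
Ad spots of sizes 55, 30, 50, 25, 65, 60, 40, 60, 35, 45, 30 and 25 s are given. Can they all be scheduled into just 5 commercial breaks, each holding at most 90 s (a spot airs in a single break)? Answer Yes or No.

Total = 520 s; ⌈520/90⌉ = 6.
At least 6 commercial breaks are required, but only 5 are allowed.

No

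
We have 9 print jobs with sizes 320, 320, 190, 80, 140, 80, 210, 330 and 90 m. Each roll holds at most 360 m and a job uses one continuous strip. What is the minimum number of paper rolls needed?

Total = 330 + 320 + 320 + 210 + 190 + 140 + 90 + 80 + 80 = 1760 m.
Lower bound: ⌈1760/360⌉ = 5 paper rolls.
A packing using 6 paper rolls:
  roll 1: 330 = 330
  roll 2: 320 = 320
  roll 3: 320 = 320
  roll 4: 210 + 140 = 350
  roll 5: 190 + 90 + 80 = 360
  roll 6: 80 = 80
No arrangement into 5 paper rolls stays within capacity, so 6 is optimal.

6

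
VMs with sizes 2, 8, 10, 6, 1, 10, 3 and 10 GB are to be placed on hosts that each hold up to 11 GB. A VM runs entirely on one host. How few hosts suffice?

5

Total = 10 + 10 + 10 + 8 + 6 + 3 + 2 + 1 = 50 GB.
Lower bound: ⌈50/11⌉ = 5 hosts.
A packing using 5 hosts:
  host 1: 10 + 1 = 11
  host 2: 10 = 10
  host 3: 10 = 10
  host 4: 8 + 3 = 11
  host 5: 6 + 2 = 8
This matches the lower bound, so 5 is optimal.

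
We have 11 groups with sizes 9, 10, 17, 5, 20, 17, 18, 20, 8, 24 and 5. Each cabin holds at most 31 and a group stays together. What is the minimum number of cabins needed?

Total = 24 + 20 + 20 + 18 + 17 + 17 + 10 + 9 + 8 + 5 + 5 = 153.
Lower bound: ⌈153/31⌉ = 5 cabins.
Also, 6 groups each exceed 31/2, and no two of those can share a cabin, so at least 6 cabins are needed.
A packing using 6 cabins:
  cabin 1: 24 + 5 = 29
  cabin 2: 20 + 10 = 30
  cabin 3: 20 + 9 = 29
  cabin 4: 18 + 8 + 5 = 31
  cabin 5: 17 = 17
  cabin 6: 17 = 17
This matches the lower bound, so 6 is optimal.

6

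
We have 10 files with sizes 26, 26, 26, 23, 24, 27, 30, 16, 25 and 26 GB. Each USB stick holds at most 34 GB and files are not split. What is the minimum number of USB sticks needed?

Total = 30 + 27 + 26 + 26 + 26 + 26 + 25 + 24 + 23 + 16 = 249 GB.
Lower bound: ⌈249/34⌉ = 8 USB sticks.
Also, 9 files each exceed 17 GB, and no two of those can share a USB stick, so at least 9 USB sticks are needed.
A packing using 10 USB sticks:
  USB stick 1: 30 = 30
  USB stick 2: 27 = 27
  USB stick 3: 26 = 26
  USB stick 4: 26 = 26
  USB stick 5: 26 = 26
  USB stick 6: 26 = 26
  USB stick 7: 25 = 25
  USB stick 8: 24 = 24
  USB stick 9: 23 = 23
  USB stick 10: 16 = 16
No arrangement into 9 USB sticks stays within capacity, so 10 is optimal.

10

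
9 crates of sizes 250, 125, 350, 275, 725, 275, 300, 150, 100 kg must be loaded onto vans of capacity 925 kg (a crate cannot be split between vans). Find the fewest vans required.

3

Total = 725 + 350 + 300 + 275 + 275 + 250 + 150 + 125 + 100 = 2550 kg.
Lower bound: ⌈2550/925⌉ = 3 vans.
A packing using 3 vans:
  van 1: 725 + 150 = 875
  van 2: 350 + 300 + 275 = 925
  van 3: 275 + 250 + 125 + 100 = 750
This matches the lower bound, so 3 is optimal.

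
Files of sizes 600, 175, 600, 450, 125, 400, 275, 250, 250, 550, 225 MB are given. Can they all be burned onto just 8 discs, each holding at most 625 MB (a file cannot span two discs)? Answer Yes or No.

A valid assignment using 7 discs:
  disc 1: 600 = 600
  disc 2: 600 = 600
  disc 3: 550 = 550
  disc 4: 450 + 175 = 625
  disc 5: 400 + 225 = 625
  disc 6: 275 + 250 = 525
  disc 7: 250 + 125 = 375
That uses only 7 ≤ 8, so 8 discs are enough.

Yes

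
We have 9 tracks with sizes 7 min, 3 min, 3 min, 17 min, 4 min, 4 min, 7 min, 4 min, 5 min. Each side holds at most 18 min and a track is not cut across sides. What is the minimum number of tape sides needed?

Total = 17 + 7 + 7 + 5 + 4 + 4 + 4 + 3 + 3 = 54 min.
Lower bound: ⌈54/18⌉ = 3 tape sides.
A packing using 4 tape sides:
  side 1: 17 = 17
  side 2: 7 + 7 + 4 = 18
  side 3: 5 + 4 + 4 + 3 = 16
  side 4: 3 = 3
No arrangement into 3 tape sides stays within capacity, so 4 is optimal.

4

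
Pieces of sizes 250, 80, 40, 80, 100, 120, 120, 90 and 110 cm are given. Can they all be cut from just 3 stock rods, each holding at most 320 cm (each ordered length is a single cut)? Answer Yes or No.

No

Total = 990 cm; ⌈990/320⌉ = 4.
At least 4 stock rods are required, but only 3 are allowed.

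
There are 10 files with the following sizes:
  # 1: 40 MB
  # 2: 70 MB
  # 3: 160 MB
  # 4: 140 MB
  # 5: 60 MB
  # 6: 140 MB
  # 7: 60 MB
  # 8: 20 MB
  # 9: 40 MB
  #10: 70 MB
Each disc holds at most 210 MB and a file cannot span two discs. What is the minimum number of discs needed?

4

Total = 160 + 140 + 140 + 70 + 70 + 60 + 60 + 40 + 40 + 20 = 800 MB.
Lower bound: ⌈800/210⌉ = 4 discs.
A packing using 4 discs:
  disc 1: 160 + 40 = 200
  disc 2: 140 + 70 = 210
  disc 3: 140 + 70 = 210
  disc 4: 60 + 60 + 40 + 20 = 180
This matches the lower bound, so 4 is optimal.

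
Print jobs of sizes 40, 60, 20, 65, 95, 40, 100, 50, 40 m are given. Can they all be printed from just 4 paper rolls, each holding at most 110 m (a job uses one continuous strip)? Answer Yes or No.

Total = 510 m; ⌈510/110⌉ = 5.
At least 5 paper rolls are required, but only 4 are allowed.

No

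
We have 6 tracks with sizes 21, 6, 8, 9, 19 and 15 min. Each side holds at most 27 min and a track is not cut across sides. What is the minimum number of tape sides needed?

3

Total = 21 + 19 + 15 + 9 + 8 + 6 = 78 min.
Lower bound: ⌈78/27⌉ = 3 tape sides.
A packing using 3 tape sides:
  side 1: 21 + 6 = 27
  side 2: 19 + 8 = 27
  side 3: 15 + 9 = 24
This matches the lower bound, so 3 is optimal.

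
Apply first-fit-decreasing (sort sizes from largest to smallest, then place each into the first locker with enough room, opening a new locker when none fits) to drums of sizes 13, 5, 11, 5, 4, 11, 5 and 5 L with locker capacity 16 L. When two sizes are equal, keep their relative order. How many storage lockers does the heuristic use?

Sorted descending: 13, 11, 11, 5, 5, 5, 5, 4.
  13 → locker 1 (new)  [load 13/16]
  11 → locker 2 (new)  [load 11/16]
  11 → locker 3 (new)  [load 11/16]
  5 → locker 2  [load 16/16]
  5 → locker 3  [load 16/16]
  5 → locker 4 (new)  [load 5/16]
  5 → locker 4  [load 10/16]
  4 → locker 4  [load 14/16]
4 storage lockers opened.

4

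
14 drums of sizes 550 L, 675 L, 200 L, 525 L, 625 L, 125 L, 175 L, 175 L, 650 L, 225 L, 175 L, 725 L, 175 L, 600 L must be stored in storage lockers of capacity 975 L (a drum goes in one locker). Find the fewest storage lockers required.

7

Total = 725 + 675 + 650 + 625 + 600 + 550 + 525 + 225 + 200 + 175 + 175 + 175 + 175 + 125 = 5600 L.
Lower bound: ⌈5600/975⌉ = 6 storage lockers.
Also, 7 drums each exceed 975/2 L, and no two of those can share a locker, so at least 7 storage lockers are needed.
A packing using 7 storage lockers:
  locker 1: 725 + 225 = 950
  locker 2: 675 + 200 = 875
  locker 3: 650 + 175 + 125 = 950
  locker 4: 625 + 175 + 175 = 975
  locker 5: 600 + 175 = 775
  locker 6: 550 = 550
  locker 7: 525 = 525
This matches the lower bound, so 7 is optimal.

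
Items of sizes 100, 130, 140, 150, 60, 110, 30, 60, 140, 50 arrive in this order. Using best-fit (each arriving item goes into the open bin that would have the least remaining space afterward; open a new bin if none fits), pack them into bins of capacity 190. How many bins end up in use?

6

  100 → bin 1 (new)  [load 100/190]
  130 → bin 2 (new)  [load 130/190]
  140 → bin 3 (new)  [load 140/190]
  150 → bin 4 (new)  [load 150/190]
  60 → bin 2  [load 190/190]
  110 → bin 5 (new)  [load 110/190]
  30 → bin 4  [load 180/190]
  60 → bin 5  [load 170/190]
  140 → bin 6 (new)  [load 140/190]
  50 → bin 3  [load 190/190]
6 bins opened.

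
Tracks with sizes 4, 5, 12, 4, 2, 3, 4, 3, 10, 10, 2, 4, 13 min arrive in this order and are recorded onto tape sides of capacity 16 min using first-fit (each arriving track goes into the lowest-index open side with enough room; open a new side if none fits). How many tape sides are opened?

6

  4 → side 1 (new)  [load 4/16]
  5 → side 1  [load 9/16]
  12 → side 2 (new)  [load 12/16]
  4 → side 1  [load 13/16]
  2 → side 1  [load 15/16]
  3 → side 2  [load 15/16]
  4 → side 3 (new)  [load 4/16]
  3 → side 3  [load 7/16]
  10 → side 4 (new)  [load 10/16]
  10 → side 5 (new)  [load 10/16]
  2 → side 3  [load 9/16]
  4 → side 3  [load 13/16]
  13 → side 6 (new)  [load 13/16]
6 tape sides opened.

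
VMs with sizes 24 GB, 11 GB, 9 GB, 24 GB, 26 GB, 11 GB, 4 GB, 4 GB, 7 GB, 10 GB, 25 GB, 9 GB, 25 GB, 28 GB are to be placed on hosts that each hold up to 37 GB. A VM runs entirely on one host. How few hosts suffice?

6

Total = 28 + 26 + 25 + 25 + 24 + 24 + 11 + 11 + 10 + 9 + 9 + 7 + 4 + 4 = 217 GB.
Lower bound: ⌈217/37⌉ = 6 hosts.
A packing using 6 hosts:
  host 1: 28 + 9 = 37
  host 2: 26 + 11 = 37
  host 3: 25 + 11 = 36
  host 4: 25 + 10 = 35
  host 5: 24 + 9 + 4 = 37
  host 6: 24 + 7 + 4 = 35
This matches the lower bound, so 6 is optimal.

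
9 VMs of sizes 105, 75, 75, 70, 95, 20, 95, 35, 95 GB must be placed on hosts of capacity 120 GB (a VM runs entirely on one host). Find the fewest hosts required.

7

Total = 105 + 95 + 95 + 95 + 75 + 75 + 70 + 35 + 20 = 665 GB.
Lower bound: ⌈665/120⌉ = 6 hosts.
Also, 7 VMs each exceed 60 GB, and no two of those can share a host, so at least 7 hosts are needed.
A packing using 7 hosts:
  host 1: 105 = 105
  host 2: 95 + 20 = 115
  host 3: 95 = 95
  host 4: 95 = 95
  host 5: 75 + 35 = 110
  host 6: 75 = 75
  host 7: 70 = 70
This matches the lower bound, so 7 is optimal.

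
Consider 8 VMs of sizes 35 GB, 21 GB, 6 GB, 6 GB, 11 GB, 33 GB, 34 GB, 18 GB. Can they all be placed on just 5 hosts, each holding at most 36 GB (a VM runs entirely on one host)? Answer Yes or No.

Yes

A valid assignment using 5 hosts:
  host 1: 35 = 35
  host 2: 34 = 34
  host 3: 33 = 33
  host 4: 21 + 11 = 32
  host 5: 18 + 6 + 6 = 30
Every load is within 36 GB, so 5 hosts suffice.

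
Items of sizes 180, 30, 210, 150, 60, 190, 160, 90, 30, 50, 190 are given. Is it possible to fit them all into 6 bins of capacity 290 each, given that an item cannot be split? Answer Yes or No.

A valid assignment using 6 bins:
  bin 1: 210 + 60 = 270
  bin 2: 190 + 90 = 280
  bin 3: 190 + 50 + 30 = 270
  bin 4: 180 + 30 = 210
  bin 5: 160 = 160
  bin 6: 150 = 150
Every load is within 290, so 6 bins suffice.

Yes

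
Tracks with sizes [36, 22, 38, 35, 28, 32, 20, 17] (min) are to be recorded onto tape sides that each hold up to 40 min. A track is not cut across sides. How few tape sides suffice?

7

Total = 38 + 36 + 35 + 32 + 28 + 22 + 20 + 17 = 228 min.
Lower bound: ⌈228/40⌉ = 6 tape sides.
A packing using 7 tape sides:
  side 1: 38 = 38
  side 2: 36 = 36
  side 3: 35 = 35
  side 4: 32 = 32
  side 5: 28 = 28
  side 6: 22 + 17 = 39
  side 7: 20 = 20
No arrangement into 6 tape sides stays within capacity, so 7 is optimal.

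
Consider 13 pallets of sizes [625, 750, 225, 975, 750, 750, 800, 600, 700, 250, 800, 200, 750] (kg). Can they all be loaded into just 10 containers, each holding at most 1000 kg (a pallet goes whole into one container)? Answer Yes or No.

A valid assignment using 10 containers:
  container 1: 975 = 975
  container 2: 800 + 200 = 1000
  container 3: 800 = 800
  container 4: 750 + 250 = 1000
  container 5: 750 + 225 = 975
  container 6: 750 = 750
  container 7: 750 = 750
  container 8: 700 = 700
  container 9: 625 = 625
  container 10: 600 = 600
Every load is within 1000 kg, so 10 containers suffice.

Yes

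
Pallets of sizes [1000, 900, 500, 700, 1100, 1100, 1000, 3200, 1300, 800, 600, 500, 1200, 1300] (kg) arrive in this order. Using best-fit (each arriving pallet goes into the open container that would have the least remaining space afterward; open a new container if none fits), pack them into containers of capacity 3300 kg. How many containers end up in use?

  1000 → container 1 (new)  [load 1000/3300]
  900 → container 1  [load 1900/3300]
  500 → container 1  [load 2400/3300]
  700 → container 1  [load 3100/3300]
  1100 → container 2 (new)  [load 1100/3300]
  1100 → container 2  [load 2200/3300]
  1000 → container 2  [load 3200/3300]
  3200 → container 3 (new)  [load 3200/3300]
  1300 → container 4 (new)  [load 1300/3300]
  800 → container 4  [load 2100/3300]
  600 → container 4  [load 2700/3300]
  500 → container 4  [load 3200/3300]
  1200 → container 5 (new)  [load 1200/3300]
  1300 → container 5  [load 2500/3300]
5 containers opened.

5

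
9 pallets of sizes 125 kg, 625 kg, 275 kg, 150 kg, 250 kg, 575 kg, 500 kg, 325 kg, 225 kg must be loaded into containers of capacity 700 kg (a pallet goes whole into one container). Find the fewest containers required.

Total = 625 + 575 + 500 + 325 + 275 + 250 + 225 + 150 + 125 = 3050 kg.
Lower bound: ⌈3050/700⌉ = 5 containers.
A packing using 5 containers:
  container 1: 625 = 625
  container 2: 575 + 125 = 700
  container 3: 500 + 150 = 650
  container 4: 325 + 275 = 600
  container 5: 250 + 225 = 475
This matches the lower bound, so 5 is optimal.

5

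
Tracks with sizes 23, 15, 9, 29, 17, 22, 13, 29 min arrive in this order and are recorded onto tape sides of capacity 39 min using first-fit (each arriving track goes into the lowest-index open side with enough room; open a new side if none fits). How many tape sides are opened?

5

  23 → side 1 (new)  [load 23/39]
  15 → side 1  [load 38/39]
  9 → side 2 (new)  [load 9/39]
  29 → side 2  [load 38/39]
  17 → side 3 (new)  [load 17/39]
  22 → side 3  [load 39/39]
  13 → side 4 (new)  [load 13/39]
  29 → side 5 (new)  [load 29/39]
5 tape sides opened.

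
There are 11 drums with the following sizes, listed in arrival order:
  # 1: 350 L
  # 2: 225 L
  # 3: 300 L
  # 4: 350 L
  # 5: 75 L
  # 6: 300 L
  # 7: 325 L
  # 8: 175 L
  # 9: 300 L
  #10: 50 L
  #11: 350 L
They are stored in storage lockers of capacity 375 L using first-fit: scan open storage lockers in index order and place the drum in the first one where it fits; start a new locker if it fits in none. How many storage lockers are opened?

  350 → locker 1 (new)  [load 350/375]
  225 → locker 2 (new)  [load 225/375]
  300 → locker 3 (new)  [load 300/375]
  350 → locker 4 (new)  [load 350/375]
  75 → locker 2  [load 300/375]
  300 → locker 5 (new)  [load 300/375]
  325 → locker 6 (new)  [load 325/375]
  175 → locker 7 (new)  [load 175/375]
  300 → locker 8 (new)  [load 300/375]
  50 → locker 2  [load 350/375]
  350 → locker 9 (new)  [load 350/375]
9 storage lockers opened.

9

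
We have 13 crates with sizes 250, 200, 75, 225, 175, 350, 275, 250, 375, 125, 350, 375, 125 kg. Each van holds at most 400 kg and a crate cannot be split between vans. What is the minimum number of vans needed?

Total = 375 + 375 + 350 + 350 + 275 + 250 + 250 + 225 + 200 + 175 + 125 + 125 + 75 = 3150 kg.
Lower bound: ⌈3150/400⌉ = 8 vans.
A packing using 9 vans:
  van 1: 375 = 375
  van 2: 375 = 375
  van 3: 350 = 350
  van 4: 350 = 350
  van 5: 275 + 125 = 400
  van 6: 250 + 125 = 375
  van 7: 250 + 75 = 325
  van 8: 225 + 175 = 400
  van 9: 200 = 200
No arrangement into 8 vans stays within capacity, so 9 is optimal.

9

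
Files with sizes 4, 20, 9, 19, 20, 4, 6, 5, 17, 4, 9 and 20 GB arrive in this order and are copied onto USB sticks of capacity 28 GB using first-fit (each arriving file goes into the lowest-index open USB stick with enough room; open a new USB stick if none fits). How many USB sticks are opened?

  4 → USB stick 1 (new)  [load 4/28]
  20 → USB stick 1  [load 24/28]
  9 → USB stick 2 (new)  [load 9/28]
  19 → USB stick 2  [load 28/28]
  20 → USB stick 3 (new)  [load 20/28]
  4 → USB stick 1  [load 28/28]
  6 → USB stick 3  [load 26/28]
  5 → USB stick 4 (new)  [load 5/28]
  17 → USB stick 4  [load 22/28]
  4 → USB stick 4  [load 26/28]
  9 → USB stick 5 (new)  [load 9/28]
  20 → USB stick 6 (new)  [load 20/28]
6 USB sticks opened.

6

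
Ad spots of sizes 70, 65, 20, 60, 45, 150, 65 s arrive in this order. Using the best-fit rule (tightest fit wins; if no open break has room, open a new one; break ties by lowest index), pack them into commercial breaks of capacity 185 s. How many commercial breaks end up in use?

  70 → break 1 (new)  [load 70/185]
  65 → break 1  [load 135/185]
  20 → break 1  [load 155/185]
  60 → break 2 (new)  [load 60/185]
  45 → break 2  [load 105/185]
  150 → break 3 (new)  [load 150/185]
  65 → break 2  [load 170/185]
3 commercial breaks opened.

3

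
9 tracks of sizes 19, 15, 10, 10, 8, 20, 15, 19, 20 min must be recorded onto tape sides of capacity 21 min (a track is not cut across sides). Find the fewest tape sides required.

Total = 20 + 20 + 19 + 19 + 15 + 15 + 10 + 10 + 8 = 136 min.
Lower bound: ⌈136/21⌉ = 7 tape sides.
A packing using 8 tape sides:
  side 1: 20 = 20
  side 2: 20 = 20
  side 3: 19 = 19
  side 4: 19 = 19
  side 5: 15 = 15
  side 6: 15 = 15
  side 7: 10 + 10 = 20
  side 8: 8 = 8
No arrangement into 7 tape sides stays within capacity, so 8 is optimal.

8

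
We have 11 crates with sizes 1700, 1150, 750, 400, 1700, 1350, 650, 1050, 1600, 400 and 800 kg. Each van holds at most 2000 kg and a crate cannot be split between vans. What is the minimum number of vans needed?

7

Total = 1700 + 1700 + 1600 + 1350 + 1150 + 1050 + 800 + 750 + 650 + 400 + 400 = 11550 kg.
Lower bound: ⌈11550/2000⌉ = 6 vans.
A packing using 7 vans:
  van 1: 1700 = 1700
  van 2: 1700 = 1700
  van 3: 1600 + 400 = 2000
  van 4: 1350 + 650 = 2000
  van 5: 1150 + 800 = 1950
  van 6: 1050 + 750 = 1800
  van 7: 400 = 400
No arrangement into 6 vans stays within capacity, so 7 is optimal.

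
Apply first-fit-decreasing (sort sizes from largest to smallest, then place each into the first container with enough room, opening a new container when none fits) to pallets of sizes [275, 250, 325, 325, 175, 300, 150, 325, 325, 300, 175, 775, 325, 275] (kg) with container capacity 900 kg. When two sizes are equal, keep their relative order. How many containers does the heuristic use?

5

Sorted descending: 775, 325, 325, 325, 325, 325, 300, 300, 275, 275, 250, 175, 175, 150.
  775 → container 1 (new)  [load 775/900]
  325 → container 2 (new)  [load 325/900]
  325 → container 2  [load 650/900]
  325 → container 3 (new)  [load 325/900]
  325 → container 3  [load 650/900]
  325 → container 4 (new)  [load 325/900]
  300 → container 4  [load 625/900]
  300 → container 5 (new)  [load 300/900]
  275 → container 4  [load 900/900]
  275 → container 5  [load 575/900]
  250 → container 2  [load 900/900]
  175 → container 3  [load 825/900]
  175 → container 5  [load 750/900]
  150 → container 5  [load 900/900]
5 containers opened.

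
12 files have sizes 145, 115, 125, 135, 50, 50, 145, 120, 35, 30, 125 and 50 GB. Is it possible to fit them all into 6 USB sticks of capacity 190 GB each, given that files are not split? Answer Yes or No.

No

Total = 1125 GB; ⌈1125/190⌉ = 6.
7 files each exceed half the capacity and cannot share a USB stick, forcing at least 7 USB sticks.
At least 7 USB sticks are required, but only 6 are allowed.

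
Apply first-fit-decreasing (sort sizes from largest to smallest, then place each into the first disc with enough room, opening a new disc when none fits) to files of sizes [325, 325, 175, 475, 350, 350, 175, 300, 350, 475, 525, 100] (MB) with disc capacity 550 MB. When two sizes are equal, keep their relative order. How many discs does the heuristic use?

Sorted descending: 525, 475, 475, 350, 350, 350, 325, 325, 300, 175, 175, 100.
  525 → disc 1 (new)  [load 525/550]
  475 → disc 2 (new)  [load 475/550]
  475 → disc 3 (new)  [load 475/550]
  350 → disc 4 (new)  [load 350/550]
  350 → disc 5 (new)  [load 350/550]
  350 → disc 6 (new)  [load 350/550]
  325 → disc 7 (new)  [load 325/550]
  325 → disc 8 (new)  [load 325/550]
  300 → disc 9 (new)  [load 300/550]
  175 → disc 4  [load 525/550]
  175 → disc 5  [load 525/550]
  100 → disc 6  [load 450/550]
9 discs opened.

9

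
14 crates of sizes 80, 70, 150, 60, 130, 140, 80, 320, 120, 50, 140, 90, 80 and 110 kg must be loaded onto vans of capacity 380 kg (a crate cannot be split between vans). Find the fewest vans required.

Total = 320 + 150 + 140 + 140 + 130 + 120 + 110 + 90 + 80 + 80 + 80 + 70 + 60 + 50 = 1620 kg.
Lower bound: ⌈1620/380⌉ = 5 vans.
A packing using 5 vans:
  van 1: 320 + 60 = 380
  van 2: 150 + 140 + 90 = 380
  van 3: 140 + 130 + 110 = 380
  van 4: 120 + 80 + 80 + 80 = 360
  van 5: 70 + 50 = 120
This matches the lower bound, so 5 is optimal.

5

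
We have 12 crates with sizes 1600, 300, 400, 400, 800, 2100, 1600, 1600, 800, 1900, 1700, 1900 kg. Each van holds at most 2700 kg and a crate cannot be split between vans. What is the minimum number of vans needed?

Total = 2100 + 1900 + 1900 + 1700 + 1600 + 1600 + 1600 + 800 + 800 + 400 + 400 + 300 = 15100 kg.
Lower bound: ⌈15100/2700⌉ = 6 vans.
Also, 7 crates each exceed 1350 kg, and no two of those can share a van, so at least 7 vans are needed.
A packing using 7 vans:
  van 1: 2100 + 400 = 2500
  van 2: 1900 + 800 = 2700
  van 3: 1900 + 800 = 2700
  van 4: 1700 + 400 + 300 = 2400
  van 5: 1600 = 1600
  van 6: 1600 = 1600
  van 7: 1600 = 1600
This matches the lower bound, so 7 is optimal.

7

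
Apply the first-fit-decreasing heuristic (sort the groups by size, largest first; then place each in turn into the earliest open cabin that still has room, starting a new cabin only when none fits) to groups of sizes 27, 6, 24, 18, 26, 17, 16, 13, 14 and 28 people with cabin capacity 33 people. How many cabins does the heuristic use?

7

Sorted descending: 28, 27, 26, 24, 18, 17, 16, 14, 13, 6.
  28 → cabin 1 (new)  [load 28/33]
  27 → cabin 2 (new)  [load 27/33]
  26 → cabin 3 (new)  [load 26/33]
  24 → cabin 4 (new)  [load 24/33]
  18 → cabin 5 (new)  [load 18/33]
  17 → cabin 6 (new)  [load 17/33]
  16 → cabin 6  [load 33/33]
  14 → cabin 5  [load 32/33]
  13 → cabin 7 (new)  [load 13/33]
  6 → cabin 2  [load 33/33]
7 cabins opened.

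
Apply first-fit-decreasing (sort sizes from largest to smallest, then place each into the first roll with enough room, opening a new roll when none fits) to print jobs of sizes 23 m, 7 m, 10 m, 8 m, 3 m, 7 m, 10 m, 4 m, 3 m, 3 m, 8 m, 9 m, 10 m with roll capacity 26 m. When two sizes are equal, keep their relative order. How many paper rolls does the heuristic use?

5

Sorted descending: 23, 10, 10, 10, 9, 8, 8, 7, 7, 4, 3, 3, 3.
  23 → roll 1 (new)  [load 23/26]
  10 → roll 2 (new)  [load 10/26]
  10 → roll 2  [load 20/26]
  10 → roll 3 (new)  [load 10/26]
  9 → roll 3  [load 19/26]
  8 → roll 4 (new)  [load 8/26]
  8 → roll 4  [load 16/26]
  7 → roll 3  [load 26/26]
  7 → roll 4  [load 23/26]
  4 → roll 2  [load 24/26]
  3 → roll 1  [load 26/26]
  3 → roll 4  [load 26/26]
  3 → roll 5 (new)  [load 3/26]
5 paper rolls opened.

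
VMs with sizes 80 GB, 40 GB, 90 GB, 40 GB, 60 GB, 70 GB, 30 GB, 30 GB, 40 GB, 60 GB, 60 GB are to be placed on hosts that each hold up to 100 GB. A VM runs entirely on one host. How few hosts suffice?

7

Total = 90 + 80 + 70 + 60 + 60 + 60 + 40 + 40 + 40 + 30 + 30 = 600 GB.
Lower bound: ⌈600/100⌉ = 6 hosts.
A packing using 7 hosts:
  host 1: 90 = 90
  host 2: 80 = 80
  host 3: 70 + 30 = 100
  host 4: 60 + 40 = 100
  host 5: 60 + 40 = 100
  host 6: 60 + 40 = 100
  host 7: 30 = 30
No arrangement into 6 hosts stays within capacity, so 7 is optimal.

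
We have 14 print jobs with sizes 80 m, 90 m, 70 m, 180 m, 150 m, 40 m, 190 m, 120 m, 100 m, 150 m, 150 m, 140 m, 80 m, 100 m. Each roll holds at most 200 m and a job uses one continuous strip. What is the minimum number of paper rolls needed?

10

Total = 190 + 180 + 150 + 150 + 150 + 140 + 120 + 100 + 100 + 90 + 80 + 80 + 70 + 40 = 1640 m.
Lower bound: ⌈1640/200⌉ = 9 paper rolls.
A packing using 10 paper rolls:
  roll 1: 190 = 190
  roll 2: 180 = 180
  roll 3: 150 + 40 = 190
  roll 4: 150 = 150
  roll 5: 150 = 150
  roll 6: 140 = 140
  roll 7: 120 + 80 = 200
  roll 8: 100 + 100 = 200
  roll 9: 90 + 80 = 170
  roll 10: 70 = 70
No arrangement into 9 paper rolls stays within capacity, so 10 is optimal.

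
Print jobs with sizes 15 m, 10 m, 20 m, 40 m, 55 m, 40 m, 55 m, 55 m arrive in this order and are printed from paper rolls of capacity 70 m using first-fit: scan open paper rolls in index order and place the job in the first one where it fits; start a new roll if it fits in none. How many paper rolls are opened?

  15 → roll 1 (new)  [load 15/70]
  10 → roll 1  [load 25/70]
  20 → roll 1  [load 45/70]
  40 → roll 2 (new)  [load 40/70]
  55 → roll 3 (new)  [load 55/70]
  40 → roll 4 (new)  [load 40/70]
  55 → roll 5 (new)  [load 55/70]
  55 → roll 6 (new)  [load 55/70]
6 paper rolls opened.

6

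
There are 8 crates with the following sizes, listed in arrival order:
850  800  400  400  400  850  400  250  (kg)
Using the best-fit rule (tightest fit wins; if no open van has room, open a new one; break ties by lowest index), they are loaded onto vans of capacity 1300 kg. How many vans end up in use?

4

  850 → van 1 (new)  [load 850/1300]
  800 → van 2 (new)  [load 800/1300]
  400 → van 1  [load 1250/1300]
  400 → van 2  [load 1200/1300]
  400 → van 3 (new)  [load 400/1300]
  850 → van 3  [load 1250/1300]
  400 → van 4 (new)  [load 400/1300]
  250 → van 4  [load 650/1300]
4 vans opened.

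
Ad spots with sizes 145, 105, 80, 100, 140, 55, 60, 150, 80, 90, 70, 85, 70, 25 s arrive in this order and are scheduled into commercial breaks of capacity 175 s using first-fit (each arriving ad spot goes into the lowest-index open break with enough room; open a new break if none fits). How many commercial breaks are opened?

  145 → break 1 (new)  [load 145/175]
  105 → break 2 (new)  [load 105/175]
  80 → break 3 (new)  [load 80/175]
  100 → break 4 (new)  [load 100/175]
  140 → break 5 (new)  [load 140/175]
  55 → break 2  [load 160/175]
  60 → break 3  [load 140/175]
  150 → break 6 (new)  [load 150/175]
  80 → break 7 (new)  [load 80/175]
  90 → break 7  [load 170/175]
  70 → break 4  [load 170/175]
  85 → break 8 (new)  [load 85/175]
  70 → break 8  [load 155/175]
  25 → break 1  [load 170/175]
8 commercial breaks opened.

8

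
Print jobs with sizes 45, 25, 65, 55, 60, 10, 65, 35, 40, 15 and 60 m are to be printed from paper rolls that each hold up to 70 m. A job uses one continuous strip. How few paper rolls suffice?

Total = 65 + 65 + 60 + 60 + 55 + 45 + 40 + 35 + 25 + 15 + 10 = 475 m.
Lower bound: ⌈475/70⌉ = 7 paper rolls.
A packing using 8 paper rolls:
  roll 1: 65 = 65
  roll 2: 65 = 65
  roll 3: 60 + 10 = 70
  roll 4: 60 = 60
  roll 5: 55 + 15 = 70
  roll 6: 45 + 25 = 70
  roll 7: 40 = 40
  roll 8: 35 = 35
No arrangement into 7 paper rolls stays within capacity, so 8 is optimal.

8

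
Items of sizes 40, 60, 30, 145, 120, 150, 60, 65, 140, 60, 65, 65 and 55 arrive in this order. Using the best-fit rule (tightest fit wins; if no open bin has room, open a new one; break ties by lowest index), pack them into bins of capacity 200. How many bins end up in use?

  40 → bin 1 (new)  [load 40/200]
  60 → bin 1  [load 100/200]
  30 → bin 1  [load 130/200]
  145 → bin 2 (new)  [load 145/200]
  120 → bin 3 (new)  [load 120/200]
  150 → bin 4 (new)  [load 150/200]
  60 → bin 1  [load 190/200]
  65 → bin 3  [load 185/200]
  140 → bin 5 (new)  [load 140/200]
  60 → bin 5  [load 200/200]
  65 → bin 6 (new)  [load 65/200]
  65 → bin 6  [load 130/200]
  55 → bin 2  [load 200/200]
6 bins opened.

6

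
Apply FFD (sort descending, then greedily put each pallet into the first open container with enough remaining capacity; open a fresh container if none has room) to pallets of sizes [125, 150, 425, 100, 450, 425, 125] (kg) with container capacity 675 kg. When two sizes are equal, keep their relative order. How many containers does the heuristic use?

3

Sorted descending: 450, 425, 425, 150, 125, 125, 100.
  450 → container 1 (new)  [load 450/675]
  425 → container 2 (new)  [load 425/675]
  425 → container 3 (new)  [load 425/675]
  150 → container 1  [load 600/675]
  125 → container 2  [load 550/675]
  125 → container 2  [load 675/675]
  100 → container 3  [load 525/675]
3 containers opened.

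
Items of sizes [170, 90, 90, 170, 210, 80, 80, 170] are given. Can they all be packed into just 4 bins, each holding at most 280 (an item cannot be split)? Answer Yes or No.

Total = 1060; ⌈1060/280⌉ = 4.
The bound of 4 does not rule out 4, but exhaustive search shows no assignment into 4 bins of capacity 280 exists — the minimum is 5.

No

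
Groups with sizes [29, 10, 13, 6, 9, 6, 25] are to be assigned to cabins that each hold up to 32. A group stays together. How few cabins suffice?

4

Total = 29 + 25 + 13 + 10 + 9 + 6 + 6 = 98.
Lower bound: ⌈98/32⌉ = 4 cabins.
A packing using 4 cabins:
  cabin 1: 29 = 29
  cabin 2: 25 + 6 = 31
  cabin 3: 13 + 10 + 9 = 32
  cabin 4: 6 = 6
This matches the lower bound, so 4 is optimal.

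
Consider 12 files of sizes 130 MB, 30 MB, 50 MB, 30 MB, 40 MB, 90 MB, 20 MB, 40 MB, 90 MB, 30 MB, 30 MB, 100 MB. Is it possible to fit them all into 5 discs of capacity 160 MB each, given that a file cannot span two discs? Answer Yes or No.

Yes

A valid assignment using 5 discs:
  disc 1: 130 + 30 = 160
  disc 2: 100 + 50 = 150
  disc 3: 90 + 40 + 30 = 160
  disc 4: 90 + 40 + 30 = 160
  disc 5: 30 + 20 = 50
Every load is within 160 MB, so 5 discs suffice.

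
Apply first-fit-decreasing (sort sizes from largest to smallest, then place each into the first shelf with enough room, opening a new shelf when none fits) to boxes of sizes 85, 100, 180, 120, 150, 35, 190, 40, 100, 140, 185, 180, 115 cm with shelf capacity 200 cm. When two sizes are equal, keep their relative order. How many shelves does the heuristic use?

9

Sorted descending: 190, 185, 180, 180, 150, 140, 120, 115, 100, 100, 85, 40, 35.
  190 → shelf 1 (new)  [load 190/200]
  185 → shelf 2 (new)  [load 185/200]
  180 → shelf 3 (new)  [load 180/200]
  180 → shelf 4 (new)  [load 180/200]
  150 → shelf 5 (new)  [load 150/200]
  140 → shelf 6 (new)  [load 140/200]
  120 → shelf 7 (new)  [load 120/200]
  115 → shelf 8 (new)  [load 115/200]
  100 → shelf 9 (new)  [load 100/200]
  100 → shelf 9  [load 200/200]
  85 → shelf 8  [load 200/200]
  40 → shelf 5  [load 190/200]
  35 → shelf 6  [load 175/200]
9 shelves opened.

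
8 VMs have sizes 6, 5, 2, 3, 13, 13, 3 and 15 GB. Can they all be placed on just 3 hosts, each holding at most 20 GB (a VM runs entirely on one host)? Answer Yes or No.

Total = 60 GB; ⌈60/20⌉ = 3.
The bound of 3 does not rule out 3, but exhaustive search shows no assignment into 3 hosts of capacity 20 GB exists — the minimum is 4.

No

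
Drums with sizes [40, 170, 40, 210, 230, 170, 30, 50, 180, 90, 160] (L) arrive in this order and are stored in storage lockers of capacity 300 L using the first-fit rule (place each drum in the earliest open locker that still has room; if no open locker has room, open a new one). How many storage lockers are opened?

  40 → locker 1 (new)  [load 40/300]
  170 → locker 1  [load 210/300]
  40 → locker 1  [load 250/300]
  210 → locker 2 (new)  [load 210/300]
  230 → locker 3 (new)  [load 230/300]
  170 → locker 4 (new)  [load 170/300]
  30 → locker 1  [load 280/300]
  50 → locker 2  [load 260/300]
  180 → locker 5 (new)  [load 180/300]
  90 → locker 4  [load 260/300]
  160 → locker 6 (new)  [load 160/300]
6 storage lockers opened.

6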